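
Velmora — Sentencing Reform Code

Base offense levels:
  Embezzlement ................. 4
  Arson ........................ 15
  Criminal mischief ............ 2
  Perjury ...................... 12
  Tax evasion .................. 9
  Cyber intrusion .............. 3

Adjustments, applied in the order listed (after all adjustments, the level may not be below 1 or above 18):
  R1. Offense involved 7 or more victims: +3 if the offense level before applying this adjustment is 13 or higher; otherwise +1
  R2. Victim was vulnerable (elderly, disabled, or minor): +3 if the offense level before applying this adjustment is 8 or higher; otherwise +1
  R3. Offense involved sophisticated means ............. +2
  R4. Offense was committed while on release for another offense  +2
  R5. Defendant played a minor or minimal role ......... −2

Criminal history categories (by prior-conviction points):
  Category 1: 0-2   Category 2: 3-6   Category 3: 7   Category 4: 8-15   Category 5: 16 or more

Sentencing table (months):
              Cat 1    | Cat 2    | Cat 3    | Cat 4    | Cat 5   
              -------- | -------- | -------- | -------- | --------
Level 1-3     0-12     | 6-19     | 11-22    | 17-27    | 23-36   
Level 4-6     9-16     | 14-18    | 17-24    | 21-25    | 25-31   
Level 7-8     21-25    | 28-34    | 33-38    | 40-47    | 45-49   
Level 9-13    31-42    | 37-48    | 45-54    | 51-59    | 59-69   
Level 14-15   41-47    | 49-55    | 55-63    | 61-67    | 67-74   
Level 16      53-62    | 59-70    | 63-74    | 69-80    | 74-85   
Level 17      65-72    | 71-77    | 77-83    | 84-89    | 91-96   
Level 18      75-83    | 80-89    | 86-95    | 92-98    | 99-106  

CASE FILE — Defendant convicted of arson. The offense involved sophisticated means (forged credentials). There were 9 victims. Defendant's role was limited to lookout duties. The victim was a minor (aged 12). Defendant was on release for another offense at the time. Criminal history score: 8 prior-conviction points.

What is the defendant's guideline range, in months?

Base offense level for arson: 15.
R1 applies (level before this adjustment is 15 ≥ 13, so +3): 15 + 3 = 18.
R2 applies (level before this adjustment is 18 ≥ 8, so +3): 18 + 3 = 21.
R3 applies: 21 + 2 = 23.
R4 applies: 23 + 2 = 25.
R5 applies: 25 − 2 = 23.
Level 23 exceeds the maximum of 18; capped at 18.
Final offense level: 18.
Criminal history: 8 prior points → Category 4 (8-15).
Level 18 falls in the 18 band.
Grid: Level 18 × Category 4 = 92-98 months.

92-98 months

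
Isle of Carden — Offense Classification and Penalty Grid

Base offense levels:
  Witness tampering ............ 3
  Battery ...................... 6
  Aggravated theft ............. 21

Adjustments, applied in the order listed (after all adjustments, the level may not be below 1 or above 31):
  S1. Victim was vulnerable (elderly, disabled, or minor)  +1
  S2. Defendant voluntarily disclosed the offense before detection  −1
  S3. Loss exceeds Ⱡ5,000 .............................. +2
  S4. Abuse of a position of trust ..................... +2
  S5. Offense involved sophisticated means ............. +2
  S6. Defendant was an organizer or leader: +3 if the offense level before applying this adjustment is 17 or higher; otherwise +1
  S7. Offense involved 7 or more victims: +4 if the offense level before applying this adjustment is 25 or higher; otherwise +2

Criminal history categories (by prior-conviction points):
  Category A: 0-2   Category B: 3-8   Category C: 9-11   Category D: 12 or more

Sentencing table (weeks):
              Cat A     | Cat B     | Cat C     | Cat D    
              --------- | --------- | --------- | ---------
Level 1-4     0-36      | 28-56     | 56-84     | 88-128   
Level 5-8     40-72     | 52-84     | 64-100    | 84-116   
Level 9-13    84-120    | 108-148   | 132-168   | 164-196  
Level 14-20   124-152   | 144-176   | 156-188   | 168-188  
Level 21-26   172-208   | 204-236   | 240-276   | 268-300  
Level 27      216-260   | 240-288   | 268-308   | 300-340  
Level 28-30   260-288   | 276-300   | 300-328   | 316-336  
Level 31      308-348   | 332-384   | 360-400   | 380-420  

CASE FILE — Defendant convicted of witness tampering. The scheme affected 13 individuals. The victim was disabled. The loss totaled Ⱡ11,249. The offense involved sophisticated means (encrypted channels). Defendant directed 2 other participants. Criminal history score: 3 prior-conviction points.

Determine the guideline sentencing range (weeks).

108-148 weeks

Base offense level for witness tampering: 3.
S1 applies: 3 + 1 = 4.
S3 applies: 4 + 2 = 6.
S5 applies: 6 + 2 = 8.
S6 applies (level before this adjustment is 8 < 17, so +1): 8 + 1 = 9.
S7 applies (level before this adjustment is 9 < 25, so +2): 9 + 2 = 11.
Final offense level: 11.
Criminal history: 3 prior points → Category B (3-8).
Level 11 falls in the 9-13 band.
Grid: Level 9-13 × Category B = 108-148 weeks.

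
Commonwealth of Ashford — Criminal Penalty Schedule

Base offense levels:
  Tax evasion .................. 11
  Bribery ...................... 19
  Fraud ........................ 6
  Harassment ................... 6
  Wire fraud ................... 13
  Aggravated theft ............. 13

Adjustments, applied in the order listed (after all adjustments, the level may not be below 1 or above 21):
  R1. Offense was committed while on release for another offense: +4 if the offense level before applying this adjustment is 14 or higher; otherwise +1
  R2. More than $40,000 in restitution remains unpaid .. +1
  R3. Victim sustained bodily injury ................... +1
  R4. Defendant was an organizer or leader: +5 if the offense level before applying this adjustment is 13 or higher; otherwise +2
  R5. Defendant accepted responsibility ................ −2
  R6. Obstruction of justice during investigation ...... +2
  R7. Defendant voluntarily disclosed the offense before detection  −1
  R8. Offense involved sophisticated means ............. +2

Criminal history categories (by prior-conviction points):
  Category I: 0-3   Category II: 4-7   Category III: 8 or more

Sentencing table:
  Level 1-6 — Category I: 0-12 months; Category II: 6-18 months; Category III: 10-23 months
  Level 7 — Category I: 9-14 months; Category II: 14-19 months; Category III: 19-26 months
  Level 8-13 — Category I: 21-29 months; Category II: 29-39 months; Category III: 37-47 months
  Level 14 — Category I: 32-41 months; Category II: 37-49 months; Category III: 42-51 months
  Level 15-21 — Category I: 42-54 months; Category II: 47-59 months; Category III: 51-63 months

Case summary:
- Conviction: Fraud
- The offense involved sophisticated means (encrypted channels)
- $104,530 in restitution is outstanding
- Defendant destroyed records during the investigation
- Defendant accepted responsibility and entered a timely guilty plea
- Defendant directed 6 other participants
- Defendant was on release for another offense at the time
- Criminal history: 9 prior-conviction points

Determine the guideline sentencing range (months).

Base offense level for fraud: 6.
R1 applies (level before this adjustment is 6 < 14, so +1): 6 + 1 = 7.
R2 applies: 7 + 1 = 8.
R4 applies (level before this adjustment is 8 < 13, so +2): 8 + 2 = 10.
R5 applies: 10 − 2 = 8.
R6 applies: 8 + 2 = 10.
R8 applies: 10 + 2 = 12.
Final offense level: 12.
Criminal history: 9 prior points → Category III (8+).
Level 12 falls in the 8-13 band.
Grid: Level 8-13 × Category III = 37-47 months.

37-47 months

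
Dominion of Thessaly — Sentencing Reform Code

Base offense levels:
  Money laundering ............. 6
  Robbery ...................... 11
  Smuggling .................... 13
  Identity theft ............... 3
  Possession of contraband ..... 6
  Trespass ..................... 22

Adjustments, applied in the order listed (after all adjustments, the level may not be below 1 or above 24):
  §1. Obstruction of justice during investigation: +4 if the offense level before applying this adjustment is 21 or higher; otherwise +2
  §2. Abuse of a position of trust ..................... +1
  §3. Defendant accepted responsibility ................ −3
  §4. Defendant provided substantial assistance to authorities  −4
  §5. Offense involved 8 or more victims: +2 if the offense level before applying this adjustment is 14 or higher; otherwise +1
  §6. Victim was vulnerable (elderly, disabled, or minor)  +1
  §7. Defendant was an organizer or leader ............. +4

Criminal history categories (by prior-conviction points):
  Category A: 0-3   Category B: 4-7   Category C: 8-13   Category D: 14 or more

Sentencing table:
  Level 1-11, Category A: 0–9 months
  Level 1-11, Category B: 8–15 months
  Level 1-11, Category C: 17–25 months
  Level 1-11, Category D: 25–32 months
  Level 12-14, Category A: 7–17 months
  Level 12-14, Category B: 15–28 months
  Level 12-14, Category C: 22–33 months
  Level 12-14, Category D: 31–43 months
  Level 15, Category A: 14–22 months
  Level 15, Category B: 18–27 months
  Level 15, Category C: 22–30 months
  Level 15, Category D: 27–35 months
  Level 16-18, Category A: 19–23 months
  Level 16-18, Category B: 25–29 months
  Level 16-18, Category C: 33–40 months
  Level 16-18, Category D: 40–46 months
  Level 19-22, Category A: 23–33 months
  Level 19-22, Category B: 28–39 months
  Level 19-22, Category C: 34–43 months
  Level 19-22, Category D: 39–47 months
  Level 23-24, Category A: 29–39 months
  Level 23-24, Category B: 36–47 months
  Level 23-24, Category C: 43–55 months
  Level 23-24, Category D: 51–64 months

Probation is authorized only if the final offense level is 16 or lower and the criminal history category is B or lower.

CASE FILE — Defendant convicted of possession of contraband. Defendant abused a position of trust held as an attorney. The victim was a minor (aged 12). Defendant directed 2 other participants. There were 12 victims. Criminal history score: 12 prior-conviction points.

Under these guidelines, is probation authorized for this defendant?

Base offense level for possession of contraband: 6.
§2 applies: 6 + 1 = 7.
§3 does not apply.
§4 does not apply.
§5 applies (level before this adjustment is 7 < 14, so +1): 7 + 1 = 8.
§6 applies: 8 + 1 = 9.
§7 applies: 9 + 4 = 13.
Final offense level: 13.
Criminal history: 12 prior points → Category C (8-13).
Level 13 falls in the 12-14 band.
Grid: Level 12-14 × Category C = 22-33 months.
Probation check: level 13 ≤ 16 and category C > B → not eligible.

No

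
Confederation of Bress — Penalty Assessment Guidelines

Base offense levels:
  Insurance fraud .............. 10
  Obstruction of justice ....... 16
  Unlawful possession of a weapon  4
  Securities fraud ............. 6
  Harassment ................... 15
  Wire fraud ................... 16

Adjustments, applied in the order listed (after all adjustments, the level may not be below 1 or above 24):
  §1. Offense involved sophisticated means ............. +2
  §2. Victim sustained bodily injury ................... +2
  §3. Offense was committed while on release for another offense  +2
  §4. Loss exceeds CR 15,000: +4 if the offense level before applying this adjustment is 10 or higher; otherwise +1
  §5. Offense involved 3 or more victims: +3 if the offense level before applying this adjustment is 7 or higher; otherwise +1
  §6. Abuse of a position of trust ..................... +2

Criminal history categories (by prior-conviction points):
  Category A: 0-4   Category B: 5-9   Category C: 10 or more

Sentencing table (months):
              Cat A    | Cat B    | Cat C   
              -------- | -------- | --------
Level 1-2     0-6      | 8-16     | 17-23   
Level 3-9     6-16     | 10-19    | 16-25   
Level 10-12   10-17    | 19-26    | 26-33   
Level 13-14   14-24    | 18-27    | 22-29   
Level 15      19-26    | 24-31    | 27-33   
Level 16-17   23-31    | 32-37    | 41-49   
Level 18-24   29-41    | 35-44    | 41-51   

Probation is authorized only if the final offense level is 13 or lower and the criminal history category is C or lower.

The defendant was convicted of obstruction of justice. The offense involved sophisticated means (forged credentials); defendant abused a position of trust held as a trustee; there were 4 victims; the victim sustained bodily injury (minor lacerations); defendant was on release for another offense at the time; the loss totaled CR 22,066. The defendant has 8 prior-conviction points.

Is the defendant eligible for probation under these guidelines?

No

Base offense level for obstruction of justice: 16.
§1 applies: 16 + 2 = 18.
§2 applies: 18 + 2 = 20.
§3 applies: 20 + 2 = 22.
§4 applies (level before this adjustment is 22 ≥ 10, so +4): 22 + 4 = 26.
§5 applies (level before this adjustment is 26 ≥ 7, so +3): 26 + 3 = 29.
§6 applies: 29 + 2 = 31.
Level 31 exceeds the maximum of 24; capped at 24.
Final offense level: 24.
Criminal history: 8 prior points → Category B (5-9).
Level 24 falls in the 18-24 band.
Grid: Level 18-24 × Category B = 35-44 months.
Probation check: level 24 > 13 and category B ≤ C → not eligible.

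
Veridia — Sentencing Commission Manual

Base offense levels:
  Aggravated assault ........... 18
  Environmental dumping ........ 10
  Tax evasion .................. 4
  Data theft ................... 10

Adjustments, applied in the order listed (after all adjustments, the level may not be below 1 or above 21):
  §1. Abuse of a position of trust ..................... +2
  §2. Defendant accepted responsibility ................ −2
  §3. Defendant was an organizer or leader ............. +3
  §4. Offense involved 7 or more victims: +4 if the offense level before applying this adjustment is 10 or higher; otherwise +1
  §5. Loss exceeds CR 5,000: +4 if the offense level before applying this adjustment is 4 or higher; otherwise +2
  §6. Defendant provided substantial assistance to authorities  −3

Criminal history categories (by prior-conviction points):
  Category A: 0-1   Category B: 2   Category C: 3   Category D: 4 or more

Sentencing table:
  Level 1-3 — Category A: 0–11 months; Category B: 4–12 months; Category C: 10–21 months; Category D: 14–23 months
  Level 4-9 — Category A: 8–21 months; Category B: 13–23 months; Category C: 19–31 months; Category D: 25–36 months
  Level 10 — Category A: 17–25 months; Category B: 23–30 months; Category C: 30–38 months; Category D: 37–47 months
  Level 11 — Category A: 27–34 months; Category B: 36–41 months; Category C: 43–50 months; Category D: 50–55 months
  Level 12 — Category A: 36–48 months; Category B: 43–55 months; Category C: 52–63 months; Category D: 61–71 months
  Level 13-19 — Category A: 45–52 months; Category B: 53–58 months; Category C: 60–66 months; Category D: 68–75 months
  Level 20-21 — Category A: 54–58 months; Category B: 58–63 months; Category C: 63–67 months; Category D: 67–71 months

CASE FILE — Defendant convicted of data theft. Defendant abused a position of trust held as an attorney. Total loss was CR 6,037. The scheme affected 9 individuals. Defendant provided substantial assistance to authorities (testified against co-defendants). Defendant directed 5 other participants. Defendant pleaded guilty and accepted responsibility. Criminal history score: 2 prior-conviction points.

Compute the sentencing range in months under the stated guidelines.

53-58 months

Base offense level for data theft: 10.
§1 applies: 10 + 2 = 12.
§2 applies: 12 − 2 = 10.
§3 applies: 10 + 3 = 13.
§4 applies (level before this adjustment is 13 ≥ 10, so +4): 13 + 4 = 17.
§5 applies (level before this adjustment is 17 ≥ 4, so +4): 17 + 4 = 21.
§6 applies: 21 − 3 = 18.
Final offense level: 18.
Criminal history: 2 prior points → Category B (2).
Level 18 falls in the 13-19 band.
Grid: Level 13-19 × Category B = 53-58 months.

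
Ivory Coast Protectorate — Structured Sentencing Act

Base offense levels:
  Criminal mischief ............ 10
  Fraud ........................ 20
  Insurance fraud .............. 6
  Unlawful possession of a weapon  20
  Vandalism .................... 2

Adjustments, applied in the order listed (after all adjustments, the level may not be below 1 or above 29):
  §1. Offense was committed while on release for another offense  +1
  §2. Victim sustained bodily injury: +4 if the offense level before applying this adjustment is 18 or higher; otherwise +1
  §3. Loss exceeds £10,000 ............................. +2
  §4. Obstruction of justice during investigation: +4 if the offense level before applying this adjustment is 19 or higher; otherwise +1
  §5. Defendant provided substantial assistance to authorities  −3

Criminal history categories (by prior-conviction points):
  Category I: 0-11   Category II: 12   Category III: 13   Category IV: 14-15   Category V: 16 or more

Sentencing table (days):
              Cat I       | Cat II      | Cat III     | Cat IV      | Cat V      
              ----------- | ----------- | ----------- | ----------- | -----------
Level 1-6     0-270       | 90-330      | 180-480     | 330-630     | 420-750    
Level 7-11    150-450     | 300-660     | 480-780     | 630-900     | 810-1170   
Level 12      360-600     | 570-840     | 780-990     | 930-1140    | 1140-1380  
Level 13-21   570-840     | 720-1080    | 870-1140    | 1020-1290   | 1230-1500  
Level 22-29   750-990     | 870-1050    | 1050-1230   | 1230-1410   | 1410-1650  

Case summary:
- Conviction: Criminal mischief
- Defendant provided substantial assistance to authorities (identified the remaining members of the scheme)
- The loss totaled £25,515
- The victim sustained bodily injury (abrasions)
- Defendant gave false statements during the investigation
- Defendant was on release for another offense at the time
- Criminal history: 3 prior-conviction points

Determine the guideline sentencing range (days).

360-600 days

Base offense level for criminal mischief: 10.
§1 applies: 10 + 1 = 11.
§2 applies (level before this adjustment is 11 < 18, so +1): 11 + 1 = 12.
§3 applies: 12 + 2 = 14.
§4 applies (level before this adjustment is 14 < 19, so +1): 14 + 1 = 15.
§5 applies: 15 − 3 = 12.
Final offense level: 12.
Criminal history: 3 prior points → Category I (0-11).
Level 12 falls in the 12 band.
Grid: Level 12 × Category I = 360-600 days.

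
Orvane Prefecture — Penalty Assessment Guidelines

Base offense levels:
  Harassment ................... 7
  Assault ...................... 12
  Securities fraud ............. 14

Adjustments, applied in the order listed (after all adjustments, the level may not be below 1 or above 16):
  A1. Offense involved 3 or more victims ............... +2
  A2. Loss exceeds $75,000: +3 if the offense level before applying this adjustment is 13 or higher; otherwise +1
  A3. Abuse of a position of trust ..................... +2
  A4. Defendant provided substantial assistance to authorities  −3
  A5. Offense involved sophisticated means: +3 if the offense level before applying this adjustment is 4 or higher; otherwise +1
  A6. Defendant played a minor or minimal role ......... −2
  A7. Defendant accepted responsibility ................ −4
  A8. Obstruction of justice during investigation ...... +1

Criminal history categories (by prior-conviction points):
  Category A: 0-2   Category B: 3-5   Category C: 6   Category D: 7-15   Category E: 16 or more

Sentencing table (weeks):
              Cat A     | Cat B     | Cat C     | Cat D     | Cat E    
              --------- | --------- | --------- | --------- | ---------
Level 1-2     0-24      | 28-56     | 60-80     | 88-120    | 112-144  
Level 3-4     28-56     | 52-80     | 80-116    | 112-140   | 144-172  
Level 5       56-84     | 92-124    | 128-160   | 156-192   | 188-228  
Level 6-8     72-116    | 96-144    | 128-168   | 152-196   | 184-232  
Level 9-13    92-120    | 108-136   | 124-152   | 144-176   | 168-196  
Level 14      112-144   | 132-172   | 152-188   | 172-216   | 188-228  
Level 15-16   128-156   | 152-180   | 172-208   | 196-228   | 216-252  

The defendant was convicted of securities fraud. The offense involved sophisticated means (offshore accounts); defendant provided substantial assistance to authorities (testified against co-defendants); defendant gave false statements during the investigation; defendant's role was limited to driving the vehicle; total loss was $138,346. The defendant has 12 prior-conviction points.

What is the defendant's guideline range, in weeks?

Base offense level for securities fraud: 14.
A2 applies (level before this adjustment is 14 ≥ 13, so +3): 14 + 3 = 17.
A3 does not apply.
A4 applies: 17 − 3 = 14.
A5 applies (level before this adjustment is 14 ≥ 4, so +3): 14 + 3 = 17.
A6 applies: 17 − 2 = 15.
A7 does not apply.
A8 applies: 15 + 1 = 16.
Final offense level: 16.
Criminal history: 12 prior points → Category D (7-15).
Level 16 falls in the 15-16 band.
Grid: Level 15-16 × Category D = 196-228 weeks.

196-228 weeks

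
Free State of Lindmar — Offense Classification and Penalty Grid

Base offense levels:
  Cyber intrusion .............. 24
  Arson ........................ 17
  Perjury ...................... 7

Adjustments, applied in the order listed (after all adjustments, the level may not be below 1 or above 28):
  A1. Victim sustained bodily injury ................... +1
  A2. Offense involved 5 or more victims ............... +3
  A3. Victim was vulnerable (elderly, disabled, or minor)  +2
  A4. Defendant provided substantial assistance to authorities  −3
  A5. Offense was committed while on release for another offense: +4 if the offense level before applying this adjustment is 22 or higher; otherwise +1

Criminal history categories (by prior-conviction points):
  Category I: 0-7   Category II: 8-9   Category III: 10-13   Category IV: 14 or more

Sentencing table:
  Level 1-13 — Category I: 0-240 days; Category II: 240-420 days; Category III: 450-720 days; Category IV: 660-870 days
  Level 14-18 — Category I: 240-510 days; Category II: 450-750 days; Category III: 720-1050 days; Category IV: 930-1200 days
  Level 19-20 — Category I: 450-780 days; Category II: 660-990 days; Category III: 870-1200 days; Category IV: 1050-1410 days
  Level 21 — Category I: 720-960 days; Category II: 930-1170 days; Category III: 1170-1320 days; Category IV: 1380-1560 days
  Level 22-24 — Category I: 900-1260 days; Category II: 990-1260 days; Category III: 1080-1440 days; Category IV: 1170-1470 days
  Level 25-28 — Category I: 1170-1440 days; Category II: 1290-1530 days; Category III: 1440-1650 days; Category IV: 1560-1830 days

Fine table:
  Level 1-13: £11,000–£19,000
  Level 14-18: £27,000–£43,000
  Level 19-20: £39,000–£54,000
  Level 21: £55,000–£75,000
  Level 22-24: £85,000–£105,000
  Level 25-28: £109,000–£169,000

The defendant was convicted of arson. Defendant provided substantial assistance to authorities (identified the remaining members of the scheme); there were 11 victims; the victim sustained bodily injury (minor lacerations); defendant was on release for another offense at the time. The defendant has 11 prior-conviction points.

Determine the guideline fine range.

Base offense level for arson: 17.
A1 applies: 17 + 1 = 18.
A2 applies: 18 + 3 = 21.
A4 applies: 21 − 3 = 18.
A5 applies (level before this adjustment is 18 < 22, so +1): 18 + 1 = 19.
Final offense level: 19.
Level 19 falls in the 19-20 band.
Fine table: Level 19-20 → £39,000–£54,000.

£39,000–£54,000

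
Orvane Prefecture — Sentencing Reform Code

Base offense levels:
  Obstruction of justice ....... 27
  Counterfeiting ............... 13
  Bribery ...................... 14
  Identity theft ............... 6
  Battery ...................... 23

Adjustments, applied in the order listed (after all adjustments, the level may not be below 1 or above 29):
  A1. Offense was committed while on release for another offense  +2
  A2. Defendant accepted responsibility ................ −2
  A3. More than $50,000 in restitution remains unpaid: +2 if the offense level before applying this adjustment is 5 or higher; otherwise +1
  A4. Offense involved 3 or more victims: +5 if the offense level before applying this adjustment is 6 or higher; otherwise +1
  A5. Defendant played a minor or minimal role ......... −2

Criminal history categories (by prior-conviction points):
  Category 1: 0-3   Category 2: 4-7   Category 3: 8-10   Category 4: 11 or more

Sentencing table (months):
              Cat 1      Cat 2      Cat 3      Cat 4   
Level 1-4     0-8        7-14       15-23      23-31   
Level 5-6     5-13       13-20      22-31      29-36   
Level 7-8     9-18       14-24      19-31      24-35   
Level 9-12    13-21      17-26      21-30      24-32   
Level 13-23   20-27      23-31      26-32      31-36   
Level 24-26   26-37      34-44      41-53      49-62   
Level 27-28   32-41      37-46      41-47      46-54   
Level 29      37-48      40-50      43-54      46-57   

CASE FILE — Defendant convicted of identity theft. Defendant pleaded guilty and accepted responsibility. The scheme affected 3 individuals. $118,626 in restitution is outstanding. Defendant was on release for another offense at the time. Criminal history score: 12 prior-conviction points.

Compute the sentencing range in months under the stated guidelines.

Base offense level for identity theft: 6.
A1 applies: 6 + 2 = 8.
A2 applies: 8 − 2 = 6.
A3 applies (level before this adjustment is 6 ≥ 5, so +2): 6 + 2 = 8.
A4 applies (level before this adjustment is 8 ≥ 6, so +5): 8 + 5 = 13.
Final offense level: 13.
Criminal history: 12 prior points → Category 4 (11+).
Level 13 falls in the 13-23 band.
Grid: Level 13-23 × Category 4 = 31-36 months.

31-36 months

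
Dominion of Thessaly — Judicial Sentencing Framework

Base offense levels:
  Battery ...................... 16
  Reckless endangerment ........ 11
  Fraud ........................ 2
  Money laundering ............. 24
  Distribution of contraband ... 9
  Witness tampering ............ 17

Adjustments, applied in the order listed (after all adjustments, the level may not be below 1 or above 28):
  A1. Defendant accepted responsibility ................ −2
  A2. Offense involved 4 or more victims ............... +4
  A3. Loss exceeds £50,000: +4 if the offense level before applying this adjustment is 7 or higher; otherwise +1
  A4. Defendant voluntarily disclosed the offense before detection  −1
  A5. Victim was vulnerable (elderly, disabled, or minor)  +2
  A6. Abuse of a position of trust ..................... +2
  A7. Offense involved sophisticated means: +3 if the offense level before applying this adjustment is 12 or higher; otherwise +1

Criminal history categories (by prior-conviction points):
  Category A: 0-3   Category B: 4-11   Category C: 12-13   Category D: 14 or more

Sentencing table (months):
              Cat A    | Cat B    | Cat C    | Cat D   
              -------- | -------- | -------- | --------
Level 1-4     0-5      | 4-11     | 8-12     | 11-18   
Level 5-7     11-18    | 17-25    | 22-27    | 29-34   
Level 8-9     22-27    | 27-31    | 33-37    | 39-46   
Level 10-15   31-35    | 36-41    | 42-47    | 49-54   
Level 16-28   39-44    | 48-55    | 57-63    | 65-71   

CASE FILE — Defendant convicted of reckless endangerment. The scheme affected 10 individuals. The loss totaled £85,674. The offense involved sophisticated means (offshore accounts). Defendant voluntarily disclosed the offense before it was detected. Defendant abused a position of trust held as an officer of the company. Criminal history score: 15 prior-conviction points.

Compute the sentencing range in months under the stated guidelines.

65-71 months

Base offense level for reckless endangerment: 11.
A2 applies: 11 + 4 = 15.
A3 applies (level before this adjustment is 15 ≥ 7, so +4): 15 + 4 = 19.
A4 applies: 19 − 1 = 18.
A5 does not apply.
A6 applies: 18 + 2 = 20.
A7 applies (level before this adjustment is 20 ≥ 12, so +3): 20 + 3 = 23.
Final offense level: 23.
Criminal history: 15 prior points → Category D (14+).
Level 23 falls in the 16-28 band.
Grid: Level 16-28 × Category D = 65-71 months.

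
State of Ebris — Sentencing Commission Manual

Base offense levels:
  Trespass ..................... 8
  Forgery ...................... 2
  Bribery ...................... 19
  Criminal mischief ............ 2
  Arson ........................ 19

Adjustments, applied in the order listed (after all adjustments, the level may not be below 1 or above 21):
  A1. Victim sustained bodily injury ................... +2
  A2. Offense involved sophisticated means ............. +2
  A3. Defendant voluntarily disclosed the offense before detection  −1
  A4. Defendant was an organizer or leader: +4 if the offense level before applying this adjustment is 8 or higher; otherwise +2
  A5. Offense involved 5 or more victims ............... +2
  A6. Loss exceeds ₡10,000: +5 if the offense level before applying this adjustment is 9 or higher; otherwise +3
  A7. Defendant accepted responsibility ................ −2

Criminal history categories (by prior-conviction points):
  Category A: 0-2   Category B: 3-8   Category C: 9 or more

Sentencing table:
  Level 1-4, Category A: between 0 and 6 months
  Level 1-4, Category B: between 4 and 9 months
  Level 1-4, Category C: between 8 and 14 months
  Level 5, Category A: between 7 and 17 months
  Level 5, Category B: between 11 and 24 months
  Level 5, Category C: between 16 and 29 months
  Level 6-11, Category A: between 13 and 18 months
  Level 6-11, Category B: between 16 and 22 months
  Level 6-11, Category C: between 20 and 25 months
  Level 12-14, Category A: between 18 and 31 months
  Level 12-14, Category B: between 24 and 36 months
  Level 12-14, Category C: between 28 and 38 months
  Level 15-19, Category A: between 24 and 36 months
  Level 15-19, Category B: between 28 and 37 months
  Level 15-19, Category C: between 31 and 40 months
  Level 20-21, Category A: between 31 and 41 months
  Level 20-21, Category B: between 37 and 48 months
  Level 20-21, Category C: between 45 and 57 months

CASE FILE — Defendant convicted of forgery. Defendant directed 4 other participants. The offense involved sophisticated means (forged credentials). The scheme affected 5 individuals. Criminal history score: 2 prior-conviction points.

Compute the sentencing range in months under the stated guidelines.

13-18 months

Base offense level for forgery: 2.
A2 applies: 2 + 2 = 4.
A3 does not apply.
A4 applies (level before this adjustment is 4 < 8, so +2): 4 + 2 = 6.
A5 applies: 6 + 2 = 8.
Final offense level: 8.
Criminal history: 2 prior points → Category A (0-2).
Level 8 falls in the 6-11 band.
Grid: Level 6-11 × Category A = 13-18 months.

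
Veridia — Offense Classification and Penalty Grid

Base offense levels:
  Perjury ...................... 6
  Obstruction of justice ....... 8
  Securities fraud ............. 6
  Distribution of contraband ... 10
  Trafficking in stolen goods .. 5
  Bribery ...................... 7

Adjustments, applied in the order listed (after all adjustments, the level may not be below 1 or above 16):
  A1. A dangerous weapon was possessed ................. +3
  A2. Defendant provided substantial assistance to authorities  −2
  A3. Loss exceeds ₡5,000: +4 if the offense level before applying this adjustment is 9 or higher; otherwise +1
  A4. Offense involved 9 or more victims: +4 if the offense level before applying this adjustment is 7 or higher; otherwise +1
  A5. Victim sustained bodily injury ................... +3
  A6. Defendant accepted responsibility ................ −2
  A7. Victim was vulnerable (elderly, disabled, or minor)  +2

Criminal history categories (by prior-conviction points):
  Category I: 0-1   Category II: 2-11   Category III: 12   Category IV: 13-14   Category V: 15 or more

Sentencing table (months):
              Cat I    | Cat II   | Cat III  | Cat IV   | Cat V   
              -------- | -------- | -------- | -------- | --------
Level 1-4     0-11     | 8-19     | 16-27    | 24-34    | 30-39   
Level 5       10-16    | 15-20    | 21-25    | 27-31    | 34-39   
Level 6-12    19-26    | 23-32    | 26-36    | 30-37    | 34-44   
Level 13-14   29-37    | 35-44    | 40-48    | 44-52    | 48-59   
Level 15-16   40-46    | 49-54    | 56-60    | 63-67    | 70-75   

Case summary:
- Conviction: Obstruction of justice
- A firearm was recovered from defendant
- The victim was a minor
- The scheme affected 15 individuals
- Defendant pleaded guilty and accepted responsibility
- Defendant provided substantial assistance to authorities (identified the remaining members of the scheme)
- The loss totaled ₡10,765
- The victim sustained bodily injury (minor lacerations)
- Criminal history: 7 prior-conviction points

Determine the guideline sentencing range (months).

Base offense level for obstruction of justice: 8.
A1 applies: 8 + 3 = 11.
A2 applies: 11 − 2 = 9.
A3 applies (level before this adjustment is 9 ≥ 9, so +4): 9 + 4 = 13.
A4 applies (level before this adjustment is 13 ≥ 7, so +4): 13 + 4 = 17.
A5 applies: 17 + 3 = 20.
A6 applies: 20 − 2 = 18.
A7 applies: 18 + 2 = 20.
Level 20 exceeds the maximum of 16; capped at 16.
Final offense level: 16.
Criminal history: 7 prior points → Category II (2-11).
Level 16 falls in the 15-16 band.
Grid: Level 15-16 × Category II = 49-54 months.

49-54 months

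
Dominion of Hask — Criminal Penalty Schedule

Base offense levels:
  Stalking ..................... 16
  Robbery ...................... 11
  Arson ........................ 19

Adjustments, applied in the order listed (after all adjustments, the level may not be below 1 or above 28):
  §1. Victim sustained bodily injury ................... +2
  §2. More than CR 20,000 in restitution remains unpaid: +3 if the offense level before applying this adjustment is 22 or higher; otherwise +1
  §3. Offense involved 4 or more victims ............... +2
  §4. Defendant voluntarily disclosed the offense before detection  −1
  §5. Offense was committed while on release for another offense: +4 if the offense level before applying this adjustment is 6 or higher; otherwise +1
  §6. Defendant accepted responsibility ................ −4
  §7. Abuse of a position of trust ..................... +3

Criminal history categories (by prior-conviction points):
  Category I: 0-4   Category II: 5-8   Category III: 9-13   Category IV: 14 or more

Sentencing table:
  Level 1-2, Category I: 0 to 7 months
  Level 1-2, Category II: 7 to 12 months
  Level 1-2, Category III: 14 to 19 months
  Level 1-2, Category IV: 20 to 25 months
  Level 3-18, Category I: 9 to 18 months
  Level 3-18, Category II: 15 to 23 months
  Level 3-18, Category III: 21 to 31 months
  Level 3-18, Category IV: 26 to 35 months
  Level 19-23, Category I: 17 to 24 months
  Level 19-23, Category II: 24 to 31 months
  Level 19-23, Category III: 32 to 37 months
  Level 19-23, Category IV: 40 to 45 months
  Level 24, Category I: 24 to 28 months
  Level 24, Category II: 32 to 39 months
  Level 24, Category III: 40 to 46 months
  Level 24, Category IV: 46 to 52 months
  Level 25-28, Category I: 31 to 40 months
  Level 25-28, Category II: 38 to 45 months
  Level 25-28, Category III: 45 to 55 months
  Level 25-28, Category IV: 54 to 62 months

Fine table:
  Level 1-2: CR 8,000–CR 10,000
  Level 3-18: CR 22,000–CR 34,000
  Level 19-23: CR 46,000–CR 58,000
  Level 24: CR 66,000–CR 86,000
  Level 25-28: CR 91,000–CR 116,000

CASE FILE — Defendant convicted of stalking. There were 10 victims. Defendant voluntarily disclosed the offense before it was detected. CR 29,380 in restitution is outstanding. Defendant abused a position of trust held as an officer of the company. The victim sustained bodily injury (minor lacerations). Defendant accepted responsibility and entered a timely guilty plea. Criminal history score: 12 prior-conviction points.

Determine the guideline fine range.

CR 46,000–CR 58,000

Base offense level for stalking: 16.
§1 applies: 16 + 2 = 18.
§2 applies (level before this adjustment is 18 < 22, so +1): 18 + 1 = 19.
§3 applies: 19 + 2 = 21.
§4 applies: 21 − 1 = 20.
§6 applies: 20 − 4 = 16.
§7 applies: 16 + 3 = 19.
Final offense level: 19.
Level 19 falls in the 19-23 band.
Fine table: Level 19-23 → CR 46,000–CR 58,000.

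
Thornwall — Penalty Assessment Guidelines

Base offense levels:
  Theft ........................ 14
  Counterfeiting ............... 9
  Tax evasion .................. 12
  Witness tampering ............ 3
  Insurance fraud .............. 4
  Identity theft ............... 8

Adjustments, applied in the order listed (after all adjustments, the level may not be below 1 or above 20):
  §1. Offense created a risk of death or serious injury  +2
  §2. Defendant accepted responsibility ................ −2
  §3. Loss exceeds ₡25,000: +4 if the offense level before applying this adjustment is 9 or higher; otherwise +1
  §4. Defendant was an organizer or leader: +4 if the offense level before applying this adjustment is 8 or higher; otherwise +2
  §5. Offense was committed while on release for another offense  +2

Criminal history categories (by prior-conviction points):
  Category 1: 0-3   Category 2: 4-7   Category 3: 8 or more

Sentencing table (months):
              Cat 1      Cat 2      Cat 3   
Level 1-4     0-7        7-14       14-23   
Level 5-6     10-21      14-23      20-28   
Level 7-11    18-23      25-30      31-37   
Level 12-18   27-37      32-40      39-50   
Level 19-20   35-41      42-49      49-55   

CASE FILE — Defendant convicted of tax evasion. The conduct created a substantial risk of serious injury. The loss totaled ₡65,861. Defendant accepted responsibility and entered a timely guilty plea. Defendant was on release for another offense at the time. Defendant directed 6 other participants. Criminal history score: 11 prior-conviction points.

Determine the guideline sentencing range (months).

Base offense level for tax evasion: 12.
§1 applies: 12 + 2 = 14.
§2 applies: 14 − 2 = 12.
§3 applies (level before this adjustment is 12 ≥ 9, so +4): 12 + 4 = 16.
§4 applies (level before this adjustment is 16 ≥ 8, so +4): 16 + 4 = 20.
§5 applies: 20 + 2 = 22.
Level 22 exceeds the maximum of 20; capped at 20.
Final offense level: 20.
Criminal history: 11 prior points → Category 3 (8+).
Level 20 falls in the 19-20 band.
Grid: Level 19-20 × Category 3 = 49-55 months.

49-55 months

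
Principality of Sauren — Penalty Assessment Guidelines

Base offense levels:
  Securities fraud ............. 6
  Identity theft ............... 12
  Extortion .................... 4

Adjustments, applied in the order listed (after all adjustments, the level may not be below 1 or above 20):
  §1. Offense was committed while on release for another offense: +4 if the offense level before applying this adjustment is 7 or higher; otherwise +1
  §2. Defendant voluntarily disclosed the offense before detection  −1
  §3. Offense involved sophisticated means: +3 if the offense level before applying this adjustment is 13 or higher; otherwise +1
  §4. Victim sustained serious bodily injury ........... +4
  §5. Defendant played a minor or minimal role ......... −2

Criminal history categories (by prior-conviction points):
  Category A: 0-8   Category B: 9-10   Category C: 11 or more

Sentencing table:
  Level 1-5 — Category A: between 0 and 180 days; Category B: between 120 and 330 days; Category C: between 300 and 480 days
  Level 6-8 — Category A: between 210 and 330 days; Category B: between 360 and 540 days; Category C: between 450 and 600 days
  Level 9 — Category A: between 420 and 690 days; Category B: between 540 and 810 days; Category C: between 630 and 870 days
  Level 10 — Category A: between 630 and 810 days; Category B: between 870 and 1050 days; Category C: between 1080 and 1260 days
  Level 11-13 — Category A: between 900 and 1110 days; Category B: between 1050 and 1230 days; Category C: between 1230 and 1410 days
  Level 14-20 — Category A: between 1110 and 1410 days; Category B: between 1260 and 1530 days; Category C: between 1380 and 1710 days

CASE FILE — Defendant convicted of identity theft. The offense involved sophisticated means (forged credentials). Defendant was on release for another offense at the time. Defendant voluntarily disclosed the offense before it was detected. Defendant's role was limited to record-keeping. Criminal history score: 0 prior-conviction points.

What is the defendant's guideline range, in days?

1110-1410 days

Base offense level for identity theft: 12.
§1 applies (level before this adjustment is 12 ≥ 7, so +4): 12 + 4 = 16.
§2 applies: 16 − 1 = 15.
§3 applies (level before this adjustment is 15 ≥ 13, so +3): 15 + 3 = 18.
§4 does not apply.
§5 applies: 18 − 2 = 16.
Final offense level: 16.
Criminal history: 0 prior points → Category A (0-8).
Level 16 falls in the 14-20 band.
Grid: Level 14-20 × Category A = 1110-1410 days.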